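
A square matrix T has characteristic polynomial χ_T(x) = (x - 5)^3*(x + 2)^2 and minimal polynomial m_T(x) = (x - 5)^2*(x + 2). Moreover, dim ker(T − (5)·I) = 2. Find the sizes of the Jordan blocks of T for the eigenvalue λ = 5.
Block sizes for λ = 5: [2, 1]

Step 1 — from the characteristic polynomial, algebraic multiplicity of λ = 5 is 3. From dim ker(T − (5)·I) = 2, there are exactly 2 Jordan blocks for λ = 5.
Step 2 — from the minimal polynomial, the factor (x − 5)^2 tells us the largest block for λ = 5 has size 2.
Step 3 — with total size 3, 2 blocks, and largest block 2, the block sizes (in nonincreasing order) are [2, 1].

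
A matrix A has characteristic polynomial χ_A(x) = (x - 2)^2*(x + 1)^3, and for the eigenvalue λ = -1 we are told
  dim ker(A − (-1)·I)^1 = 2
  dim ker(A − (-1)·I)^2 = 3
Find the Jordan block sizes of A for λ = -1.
Block sizes for λ = -1: [2, 1]

From the dimensions of kernels of powers, the number of Jordan blocks of size at least j is d_j − d_{j−1} where d_j = dim ker(N^j) (with d_0 = 0). Computing the differences gives [2, 1].
The number of blocks of size exactly k is (#blocks of size ≥ k) − (#blocks of size ≥ k + 1), so the partition is: 1 block(s) of size 1, 1 block(s) of size 2.
In nonincreasing order the block sizes are [2, 1].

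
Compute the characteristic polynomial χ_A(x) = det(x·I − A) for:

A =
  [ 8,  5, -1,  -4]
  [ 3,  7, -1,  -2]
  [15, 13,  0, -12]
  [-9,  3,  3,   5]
x^4 - 20*x^3 + 150*x^2 - 500*x + 625

Expanding det(x·I − A) (e.g. by cofactor expansion or by noting that A is similar to its Jordan form J, which has the same characteristic polynomial as A) gives
  χ_A(x) = x^4 - 20*x^3 + 150*x^2 - 500*x + 625
which factors as (x - 5)^4. The eigenvalues (with algebraic multiplicities) are λ = 5 with multiplicity 4.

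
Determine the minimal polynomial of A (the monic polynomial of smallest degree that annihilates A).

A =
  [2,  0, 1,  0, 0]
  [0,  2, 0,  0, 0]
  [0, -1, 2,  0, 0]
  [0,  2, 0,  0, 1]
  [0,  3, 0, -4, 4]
x^3 - 6*x^2 + 12*x - 8

The characteristic polynomial is χ_A(x) = (x - 2)^5, so the eigenvalues are known. The minimal polynomial is
  m_A(x) = Π_λ (x − λ)^{k_λ}
where k_λ is the size of the *largest* Jordan block for λ (equivalently, the smallest k with (A − λI)^k v = 0 for every generalised eigenvector v of λ).

  λ = 2: largest Jordan block has size 3, contributing (x − 2)^3

So m_A(x) = (x - 2)^3 = x^3 - 6*x^2 + 12*x - 8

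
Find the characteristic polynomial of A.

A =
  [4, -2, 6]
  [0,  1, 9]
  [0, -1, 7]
x^3 - 12*x^2 + 48*x - 64

Expanding det(x·I − A) (e.g. by cofactor expansion or by noting that A is similar to its Jordan form J, which has the same characteristic polynomial as A) gives
  χ_A(x) = x^3 - 12*x^2 + 48*x - 64
which factors as (x - 4)^3. The eigenvalues (with algebraic multiplicities) are λ = 4 with multiplicity 3.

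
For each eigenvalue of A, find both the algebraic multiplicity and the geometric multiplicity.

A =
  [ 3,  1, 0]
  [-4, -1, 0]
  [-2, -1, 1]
λ = 1: alg = 3, geom = 2

Step 1 — factor the characteristic polynomial to read off the algebraic multiplicities:
  χ_A(x) = (x - 1)^3

Step 2 — compute geometric multiplicities via the rank-nullity identity g(λ) = n − rank(A − λI):
  rank(A − (1)·I) = 1, so dim ker(A − (1)·I) = n − 1 = 2

Summary:
  λ = 1: algebraic multiplicity = 3, geometric multiplicity = 2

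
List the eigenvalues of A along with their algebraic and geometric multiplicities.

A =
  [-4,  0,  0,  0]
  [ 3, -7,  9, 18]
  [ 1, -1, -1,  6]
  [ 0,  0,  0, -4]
λ = -4: alg = 4, geom = 3

Step 1 — factor the characteristic polynomial to read off the algebraic multiplicities:
  χ_A(x) = (x + 4)^4

Step 2 — compute geometric multiplicities via the rank-nullity identity g(λ) = n − rank(A − λI):
  rank(A − (-4)·I) = 1, so dim ker(A − (-4)·I) = n − 1 = 3

Summary:
  λ = -4: algebraic multiplicity = 4, geometric multiplicity = 3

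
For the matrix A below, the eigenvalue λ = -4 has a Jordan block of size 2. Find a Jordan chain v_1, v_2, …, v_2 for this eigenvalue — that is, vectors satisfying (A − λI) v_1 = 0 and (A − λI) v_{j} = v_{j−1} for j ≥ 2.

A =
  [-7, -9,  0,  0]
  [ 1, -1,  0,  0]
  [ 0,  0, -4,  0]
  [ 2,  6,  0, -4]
A Jordan chain for λ = -4 of length 2:
v_1 = (-3, 1, 0, 2)ᵀ
v_2 = (1, 0, 0, 0)ᵀ

Let N = A − (-4)·I. We want v_2 with N^2 v_2 = 0 but N^1 v_2 ≠ 0; then v_{j-1} := N · v_j for j = 2, …, 2.

Pick v_2 = (1, 0, 0, 0)ᵀ.
Then v_1 = N · v_2 = (-3, 1, 0, 2)ᵀ.

Sanity check: (A − (-4)·I) v_1 = (0, 0, 0, 0)ᵀ = 0. ✓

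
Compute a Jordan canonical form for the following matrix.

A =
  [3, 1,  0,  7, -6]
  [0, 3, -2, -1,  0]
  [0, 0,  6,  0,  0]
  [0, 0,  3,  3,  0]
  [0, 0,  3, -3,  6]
J_3(3) ⊕ J_1(6) ⊕ J_1(6)

The characteristic polynomial is
  det(x·I − A) = x^5 - 21*x^4 + 171*x^3 - 675*x^2 + 1296*x - 972 = (x - 6)^2*(x - 3)^3

Eigenvalues and multiplicities (the geometric multiplicity of λ is n − rank(A − λI), which equals the number of Jordan blocks for λ):
  λ = 3: algebraic multiplicity = 3, geometric multiplicity = 1
  λ = 6: algebraic multiplicity = 2, geometric multiplicity = 2

Determining the block sizes for each eigenvalue:
  λ = 3: one block (gm = 1), so the single block has size am = 3 → block sizes [3]
  λ = 6: gm = am = 2, so every block has size 1 → block sizes [1, 1]

Assembling the blocks gives a Jordan form
J =
  [3, 1, 0, 0, 0]
  [0, 3, 1, 0, 0]
  [0, 0, 3, 0, 0]
  [0, 0, 0, 6, 0]
  [0, 0, 0, 0, 6]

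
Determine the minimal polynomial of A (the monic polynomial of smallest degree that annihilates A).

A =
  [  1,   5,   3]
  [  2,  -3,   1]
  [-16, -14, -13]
x^3 + 15*x^2 + 75*x + 125

The characteristic polynomial is χ_A(x) = (x + 5)^3, so the eigenvalues are known. The minimal polynomial is
  m_A(x) = Π_λ (x − λ)^{k_λ}
where k_λ is the size of the *largest* Jordan block for λ (equivalently, the smallest k with (A − λI)^k v = 0 for every generalised eigenvector v of λ).

  λ = -5: largest Jordan block has size 3, contributing (x + 5)^3

So m_A(x) = (x + 5)^3 = x^3 + 15*x^2 + 75*x + 125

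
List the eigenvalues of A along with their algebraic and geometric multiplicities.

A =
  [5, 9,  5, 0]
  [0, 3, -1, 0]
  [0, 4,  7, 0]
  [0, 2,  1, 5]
λ = 5: alg = 4, geom = 2

Step 1 — factor the characteristic polynomial to read off the algebraic multiplicities:
  χ_A(x) = (x - 5)^4

Step 2 — compute geometric multiplicities via the rank-nullity identity g(λ) = n − rank(A − λI):
  rank(A − (5)·I) = 2, so dim ker(A − (5)·I) = n − 2 = 2

Summary:
  λ = 5: algebraic multiplicity = 4, geometric multiplicity = 2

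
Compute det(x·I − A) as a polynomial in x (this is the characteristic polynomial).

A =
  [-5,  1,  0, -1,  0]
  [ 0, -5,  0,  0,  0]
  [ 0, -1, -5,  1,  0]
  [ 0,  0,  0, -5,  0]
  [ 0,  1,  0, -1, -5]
x^5 + 25*x^4 + 250*x^3 + 1250*x^2 + 3125*x + 3125

Expanding det(x·I − A) (e.g. by cofactor expansion or by noting that A is similar to its Jordan form J, which has the same characteristic polynomial as A) gives
  χ_A(x) = x^5 + 25*x^4 + 250*x^3 + 1250*x^2 + 3125*x + 3125
which factors as (x + 5)^5. The eigenvalues (with algebraic multiplicities) are λ = -5 with multiplicity 5.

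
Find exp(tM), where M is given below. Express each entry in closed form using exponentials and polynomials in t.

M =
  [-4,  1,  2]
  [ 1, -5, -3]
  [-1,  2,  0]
e^{tM} =
  [-t*exp(-3*t) + exp(-3*t), t^2*exp(-3*t)/2 + t*exp(-3*t), t^2*exp(-3*t)/2 + 2*t*exp(-3*t)]
  [t*exp(-3*t), -t^2*exp(-3*t)/2 - 2*t*exp(-3*t) + exp(-3*t), -t^2*exp(-3*t)/2 - 3*t*exp(-3*t)]
  [-t*exp(-3*t), t^2*exp(-3*t)/2 + 2*t*exp(-3*t), t^2*exp(-3*t)/2 + 3*t*exp(-3*t) + exp(-3*t)]

Strategy: write M = P · J · P⁻¹ where J is a Jordan canonical form, so e^{tM} = P · e^{tJ} · P⁻¹, and e^{tJ} can be computed block-by-block.

M has Jordan form
J =
  [-3,  1,  0]
  [ 0, -3,  1]
  [ 0,  0, -3]
(up to reordering of blocks).

Per-block formulas:
  For a 3×3 Jordan block J_3(-3): exp(t · J_3(-3)) = e^(-3t)·(I + t·N + (t^2/2)·N^2), where N is the 3×3 nilpotent shift.

After assembling e^{tJ} and conjugating by P, we get:

e^{tM} =
  [-t*exp(-3*t) + exp(-3*t), t^2*exp(-3*t)/2 + t*exp(-3*t), t^2*exp(-3*t)/2 + 2*t*exp(-3*t)]
  [t*exp(-3*t), -t^2*exp(-3*t)/2 - 2*t*exp(-3*t) + exp(-3*t), -t^2*exp(-3*t)/2 - 3*t*exp(-3*t)]
  [-t*exp(-3*t), t^2*exp(-3*t)/2 + 2*t*exp(-3*t), t^2*exp(-3*t)/2 + 3*t*exp(-3*t) + exp(-3*t)]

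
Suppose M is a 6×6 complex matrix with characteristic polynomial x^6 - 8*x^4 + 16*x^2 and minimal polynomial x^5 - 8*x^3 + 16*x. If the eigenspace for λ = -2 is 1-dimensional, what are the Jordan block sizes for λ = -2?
Block sizes for λ = -2: [2]

Step 1 — from the characteristic polynomial, algebraic multiplicity of λ = -2 is 2. From dim ker(M − (-2)·I) = 1, there are exactly 1 Jordan blocks for λ = -2.
Step 2 — from the minimal polynomial, the factor (x + 2)^2 tells us the largest block for λ = -2 has size 2.
Step 3 — with total size 2, 1 blocks, and largest block 2, the block sizes (in nonincreasing order) are [2].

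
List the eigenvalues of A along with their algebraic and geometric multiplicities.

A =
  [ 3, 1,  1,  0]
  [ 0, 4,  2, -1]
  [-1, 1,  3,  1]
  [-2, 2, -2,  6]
λ = 4: alg = 4, geom = 2

Step 1 — factor the characteristic polynomial to read off the algebraic multiplicities:
  χ_A(x) = (x - 4)^4

Step 2 — compute geometric multiplicities via the rank-nullity identity g(λ) = n − rank(A − λI):
  rank(A − (4)·I) = 2, so dim ker(A − (4)·I) = n − 2 = 2

Summary:
  λ = 4: algebraic multiplicity = 4, geometric multiplicity = 2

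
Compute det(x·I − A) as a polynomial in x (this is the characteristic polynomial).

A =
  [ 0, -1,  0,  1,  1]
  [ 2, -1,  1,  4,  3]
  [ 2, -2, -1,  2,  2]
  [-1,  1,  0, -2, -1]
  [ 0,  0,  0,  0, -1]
x^5 + 5*x^4 + 10*x^3 + 10*x^2 + 5*x + 1

Expanding det(x·I − A) (e.g. by cofactor expansion or by noting that A is similar to its Jordan form J, which has the same characteristic polynomial as A) gives
  χ_A(x) = x^5 + 5*x^4 + 10*x^3 + 10*x^2 + 5*x + 1
which factors as (x + 1)^5. The eigenvalues (with algebraic multiplicities) are λ = -1 with multiplicity 5.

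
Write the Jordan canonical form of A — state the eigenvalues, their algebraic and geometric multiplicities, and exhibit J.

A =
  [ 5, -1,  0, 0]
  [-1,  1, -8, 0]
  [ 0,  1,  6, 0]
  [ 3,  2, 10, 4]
J_3(4) ⊕ J_1(4)

The characteristic polynomial is
  det(x·I − A) = x^4 - 16*x^3 + 96*x^2 - 256*x + 256 = (x - 4)^4

Eigenvalues and multiplicities (the geometric multiplicity of λ is n − rank(A − λI), which equals the number of Jordan blocks for λ):
  λ = 4: algebraic multiplicity = 4, geometric multiplicity = 2

Determining the block sizes for each eigenvalue:
  λ = 4: with am = 4 and gm = 2, the partition is not yet determined (e.g. several partitions of 4 into 2 parts exist). Let N = A − (4)·I. Computing rank(N^1) = 2, rank(N^2) = 1, rank(N^3) = 0; the number of blocks of size ≥ j is rank(N^{j−1}) − rank(N^j), giving [2, 1, 1]. So we have 1 block(s) of size 3, 1 block(s) of size 1 → block sizes [3, 1]

Assembling the blocks gives a Jordan form
J =
  [4, 1, 0, 0]
  [0, 4, 1, 0]
  [0, 0, 4, 0]
  [0, 0, 0, 4]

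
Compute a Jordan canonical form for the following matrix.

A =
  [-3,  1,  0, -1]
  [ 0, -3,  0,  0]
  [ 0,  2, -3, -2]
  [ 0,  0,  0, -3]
J_2(-3) ⊕ J_1(-3) ⊕ J_1(-3)

The characteristic polynomial is
  det(x·I − A) = x^4 + 12*x^3 + 54*x^2 + 108*x + 81 = (x + 3)^4

Eigenvalues and multiplicities (the geometric multiplicity of λ is n − rank(A − λI), which equals the number of Jordan blocks for λ):
  λ = -3: algebraic multiplicity = 4, geometric multiplicity = 3

Determining the block sizes for each eigenvalue:
  λ = -3: 3 blocks summing to 4 forces exactly one block of size 2 and the rest size 1 → block sizes [2, 1, 1]

Assembling the blocks gives a Jordan form
J =
  [-3,  1,  0,  0]
  [ 0, -3,  0,  0]
  [ 0,  0, -3,  0]
  [ 0,  0,  0, -3]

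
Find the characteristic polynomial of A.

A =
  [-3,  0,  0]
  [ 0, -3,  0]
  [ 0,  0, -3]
x^3 + 9*x^2 + 27*x + 27

Expanding det(x·I − A) (e.g. by cofactor expansion or by noting that A is similar to its Jordan form J, which has the same characteristic polynomial as A) gives
  χ_A(x) = x^3 + 9*x^2 + 27*x + 27
which factors as (x + 3)^3. The eigenvalues (with algebraic multiplicities) are λ = -3 with multiplicity 3.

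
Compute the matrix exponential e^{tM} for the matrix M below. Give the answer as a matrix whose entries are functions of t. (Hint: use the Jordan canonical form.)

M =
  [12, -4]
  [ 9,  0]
e^{tM} =
  [6*t*exp(6*t) + exp(6*t), -4*t*exp(6*t)]
  [9*t*exp(6*t), -6*t*exp(6*t) + exp(6*t)]

Strategy: write M = P · J · P⁻¹ where J is a Jordan canonical form, so e^{tM} = P · e^{tJ} · P⁻¹, and e^{tJ} can be computed block-by-block.

M has Jordan form
J =
  [6, 1]
  [0, 6]
(up to reordering of blocks).

Per-block formulas:
  For a 2×2 Jordan block J_2(6): exp(t · J_2(6)) = e^(6t)·(I + t·N), where N is the 2×2 nilpotent shift.

After assembling e^{tJ} and conjugating by P, we get:

e^{tM} =
  [6*t*exp(6*t) + exp(6*t), -4*t*exp(6*t)]
  [9*t*exp(6*t), -6*t*exp(6*t) + exp(6*t)]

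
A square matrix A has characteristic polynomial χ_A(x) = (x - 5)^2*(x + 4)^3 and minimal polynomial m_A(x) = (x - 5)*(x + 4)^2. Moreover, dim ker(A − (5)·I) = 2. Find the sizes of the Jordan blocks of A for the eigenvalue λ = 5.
Block sizes for λ = 5: [1, 1]

Step 1 — from the characteristic polynomial, algebraic multiplicity of λ = 5 is 2. From dim ker(A − (5)·I) = 2, there are exactly 2 Jordan blocks for λ = 5.
Step 2 — from the minimal polynomial, the factor (x − 5) tells us the largest block for λ = 5 has size 1.
Step 3 — with total size 2, 2 blocks, and largest block 1, the block sizes (in nonincreasing order) are [1, 1].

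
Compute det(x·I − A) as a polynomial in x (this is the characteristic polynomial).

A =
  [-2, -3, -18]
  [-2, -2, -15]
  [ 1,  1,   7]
x^3 - 3*x^2 + 3*x - 1

Expanding det(x·I − A) (e.g. by cofactor expansion or by noting that A is similar to its Jordan form J, which has the same characteristic polynomial as A) gives
  χ_A(x) = x^3 - 3*x^2 + 3*x - 1
which factors as (x - 1)^3. The eigenvalues (with algebraic multiplicities) are λ = 1 with multiplicity 3.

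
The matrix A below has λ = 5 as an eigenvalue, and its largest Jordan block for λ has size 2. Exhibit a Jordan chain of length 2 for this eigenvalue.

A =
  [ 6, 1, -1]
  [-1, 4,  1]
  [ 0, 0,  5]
A Jordan chain for λ = 5 of length 2:
v_1 = (1, -1, 0)ᵀ
v_2 = (1, 0, 0)ᵀ

Let N = A − (5)·I. We want v_2 with N^2 v_2 = 0 but N^1 v_2 ≠ 0; then v_{j-1} := N · v_j for j = 2, …, 2.

Pick v_2 = (1, 0, 0)ᵀ.
Then v_1 = N · v_2 = (1, -1, 0)ᵀ.

Sanity check: (A − (5)·I) v_1 = (0, 0, 0)ᵀ = 0. ✓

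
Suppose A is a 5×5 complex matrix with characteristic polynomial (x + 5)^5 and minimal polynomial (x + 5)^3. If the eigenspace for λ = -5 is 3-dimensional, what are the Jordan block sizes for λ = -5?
Block sizes for λ = -5: [3, 1, 1]

Step 1 — from the characteristic polynomial, algebraic multiplicity of λ = -5 is 5. From dim ker(A − (-5)·I) = 3, there are exactly 3 Jordan blocks for λ = -5.
Step 2 — from the minimal polynomial, the factor (x + 5)^3 tells us the largest block for λ = -5 has size 3.
Step 3 — with total size 5, 3 blocks, and largest block 3, the block sizes (in nonincreasing order) are [3, 1, 1].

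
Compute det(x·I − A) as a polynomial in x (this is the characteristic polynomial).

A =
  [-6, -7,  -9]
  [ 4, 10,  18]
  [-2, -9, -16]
x^3 + 12*x^2 + 48*x + 64

Expanding det(x·I − A) (e.g. by cofactor expansion or by noting that A is similar to its Jordan form J, which has the same characteristic polynomial as A) gives
  χ_A(x) = x^3 + 12*x^2 + 48*x + 64
which factors as (x + 4)^3. The eigenvalues (with algebraic multiplicities) are λ = -4 with multiplicity 3.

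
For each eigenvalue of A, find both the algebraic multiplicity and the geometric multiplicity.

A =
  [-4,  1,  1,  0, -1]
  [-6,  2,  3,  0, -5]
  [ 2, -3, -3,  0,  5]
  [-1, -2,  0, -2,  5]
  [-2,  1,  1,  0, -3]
λ = -2: alg = 5, geom = 2

Step 1 — factor the characteristic polynomial to read off the algebraic multiplicities:
  χ_A(x) = (x + 2)^5

Step 2 — compute geometric multiplicities via the rank-nullity identity g(λ) = n − rank(A − λI):
  rank(A − (-2)·I) = 3, so dim ker(A − (-2)·I) = n − 3 = 2

Summary:
  λ = -2: algebraic multiplicity = 5, geometric multiplicity = 2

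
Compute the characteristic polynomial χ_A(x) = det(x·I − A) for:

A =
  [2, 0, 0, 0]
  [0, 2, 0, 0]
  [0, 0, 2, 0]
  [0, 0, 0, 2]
x^4 - 8*x^3 + 24*x^2 - 32*x + 16

Expanding det(x·I − A) (e.g. by cofactor expansion or by noting that A is similar to its Jordan form J, which has the same characteristic polynomial as A) gives
  χ_A(x) = x^4 - 8*x^3 + 24*x^2 - 32*x + 16
which factors as (x - 2)^4. The eigenvalues (with algebraic multiplicities) are λ = 2 with multiplicity 4.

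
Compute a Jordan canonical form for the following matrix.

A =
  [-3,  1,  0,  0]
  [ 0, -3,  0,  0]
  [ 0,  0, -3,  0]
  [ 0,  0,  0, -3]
J_2(-3) ⊕ J_1(-3) ⊕ J_1(-3)

The characteristic polynomial is
  det(x·I − A) = x^4 + 12*x^3 + 54*x^2 + 108*x + 81 = (x + 3)^4

Eigenvalues and multiplicities (the geometric multiplicity of λ is n − rank(A − λI), which equals the number of Jordan blocks for λ):
  λ = -3: algebraic multiplicity = 4, geometric multiplicity = 3

Determining the block sizes for each eigenvalue:
  λ = -3: 3 blocks summing to 4 forces exactly one block of size 2 and the rest size 1 → block sizes [2, 1, 1]

Assembling the blocks gives a Jordan form
J =
  [-3,  1,  0,  0]
  [ 0, -3,  0,  0]
  [ 0,  0, -3,  0]
  [ 0,  0,  0, -3]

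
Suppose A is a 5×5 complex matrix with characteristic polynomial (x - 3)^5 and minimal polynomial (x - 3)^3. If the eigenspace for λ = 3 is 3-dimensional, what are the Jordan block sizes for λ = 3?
Block sizes for λ = 3: [3, 1, 1]

Step 1 — from the characteristic polynomial, algebraic multiplicity of λ = 3 is 5. From dim ker(A − (3)·I) = 3, there are exactly 3 Jordan blocks for λ = 3.
Step 2 — from the minimal polynomial, the factor (x − 3)^3 tells us the largest block for λ = 3 has size 3.
Step 3 — with total size 5, 3 blocks, and largest block 3, the block sizes (in nonincreasing order) are [3, 1, 1].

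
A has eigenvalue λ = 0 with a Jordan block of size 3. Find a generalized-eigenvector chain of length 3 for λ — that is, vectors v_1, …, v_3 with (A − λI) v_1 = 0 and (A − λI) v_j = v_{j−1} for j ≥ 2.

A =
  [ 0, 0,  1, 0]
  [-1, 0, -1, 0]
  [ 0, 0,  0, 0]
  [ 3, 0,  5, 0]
A Jordan chain for λ = 0 of length 3:
v_1 = (0, -1, 0, 3)ᵀ
v_2 = (1, -1, 0, 5)ᵀ
v_3 = (0, 0, 1, 0)ᵀ

Let N = A − (0)·I. We want v_3 with N^3 v_3 = 0 but N^2 v_3 ≠ 0; then v_{j-1} := N · v_j for j = 3, …, 2.

Pick v_3 = (0, 0, 1, 0)ᵀ.
Then v_2 = N · v_3 = (1, -1, 0, 5)ᵀ.
Then v_1 = N · v_2 = (0, -1, 0, 3)ᵀ.

Sanity check: (A − (0)·I) v_1 = (0, 0, 0, 0)ᵀ = 0. ✓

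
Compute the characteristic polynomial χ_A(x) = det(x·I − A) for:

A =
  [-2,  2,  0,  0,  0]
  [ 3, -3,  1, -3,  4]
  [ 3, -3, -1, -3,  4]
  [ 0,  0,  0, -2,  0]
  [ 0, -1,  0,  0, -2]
x^5 + 10*x^4 + 40*x^3 + 80*x^2 + 80*x + 32

Expanding det(x·I − A) (e.g. by cofactor expansion or by noting that A is similar to its Jordan form J, which has the same characteristic polynomial as A) gives
  χ_A(x) = x^5 + 10*x^4 + 40*x^3 + 80*x^2 + 80*x + 32
which factors as (x + 2)^5. The eigenvalues (with algebraic multiplicities) are λ = -2 with multiplicity 5.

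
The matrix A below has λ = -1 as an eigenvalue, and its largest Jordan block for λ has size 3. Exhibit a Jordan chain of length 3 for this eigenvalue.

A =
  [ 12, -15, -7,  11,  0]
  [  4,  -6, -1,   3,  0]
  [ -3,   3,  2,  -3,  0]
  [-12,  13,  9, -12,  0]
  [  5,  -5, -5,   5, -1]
A Jordan chain for λ = -1 of length 3:
v_1 = (-2, -1, 0, 1, 0)ᵀ
v_2 = (13, 4, -3, -12, 5)ᵀ
v_3 = (1, 0, 0, 0, 0)ᵀ

Let N = A − (-1)·I. We want v_3 with N^3 v_3 = 0 but N^2 v_3 ≠ 0; then v_{j-1} := N · v_j for j = 3, …, 2.

Pick v_3 = (1, 0, 0, 0, 0)ᵀ.
Then v_2 = N · v_3 = (13, 4, -3, -12, 5)ᵀ.
Then v_1 = N · v_2 = (-2, -1, 0, 1, 0)ᵀ.

Sanity check: (A − (-1)·I) v_1 = (0, 0, 0, 0, 0)ᵀ = 0. ✓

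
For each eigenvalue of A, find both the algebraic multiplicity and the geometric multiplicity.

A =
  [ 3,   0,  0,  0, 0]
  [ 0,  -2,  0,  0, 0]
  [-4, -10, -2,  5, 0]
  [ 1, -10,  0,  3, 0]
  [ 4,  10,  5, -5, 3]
λ = -2: alg = 2, geom = 2; λ = 3: alg = 3, geom = 2

Step 1 — factor the characteristic polynomial to read off the algebraic multiplicities:
  χ_A(x) = (x - 3)^3*(x + 2)^2

Step 2 — compute geometric multiplicities via the rank-nullity identity g(λ) = n − rank(A − λI):
  rank(A − (-2)·I) = 3, so dim ker(A − (-2)·I) = n − 3 = 2
  rank(A − (3)·I) = 3, so dim ker(A − (3)·I) = n − 3 = 2

Summary:
  λ = -2: algebraic multiplicity = 2, geometric multiplicity = 2
  λ = 3: algebraic multiplicity = 3, geometric multiplicity = 2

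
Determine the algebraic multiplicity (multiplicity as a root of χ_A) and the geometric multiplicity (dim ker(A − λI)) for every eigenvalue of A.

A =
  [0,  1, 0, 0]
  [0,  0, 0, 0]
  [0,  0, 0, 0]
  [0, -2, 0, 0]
λ = 0: alg = 4, geom = 3

Step 1 — factor the characteristic polynomial to read off the algebraic multiplicities:
  χ_A(x) = x^4

Step 2 — compute geometric multiplicities via the rank-nullity identity g(λ) = n − rank(A − λI):
  rank(A − (0)·I) = 1, so dim ker(A − (0)·I) = n − 1 = 3

Summary:
  λ = 0: algebraic multiplicity = 4, geometric multiplicity = 3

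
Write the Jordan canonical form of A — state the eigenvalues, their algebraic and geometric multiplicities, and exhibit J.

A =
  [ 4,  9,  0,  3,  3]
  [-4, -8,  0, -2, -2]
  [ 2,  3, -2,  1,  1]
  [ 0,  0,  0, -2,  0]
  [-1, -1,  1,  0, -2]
J_3(-2) ⊕ J_1(-2) ⊕ J_1(-2)

The characteristic polynomial is
  det(x·I − A) = x^5 + 10*x^4 + 40*x^3 + 80*x^2 + 80*x + 32 = (x + 2)^5

Eigenvalues and multiplicities (the geometric multiplicity of λ is n − rank(A − λI), which equals the number of Jordan blocks for λ):
  λ = -2: algebraic multiplicity = 5, geometric multiplicity = 3

Determining the block sizes for each eigenvalue:
  λ = -2: with am = 5 and gm = 3, the partition is not yet determined (e.g. several partitions of 5 into 3 parts exist). Let N = A − (-2)·I. Computing rank(N^1) = 2, rank(N^2) = 1, rank(N^3) = 0; the number of blocks of size ≥ j is rank(N^{j−1}) − rank(N^j), giving [3, 1, 1]. So we have 1 block(s) of size 3, 2 block(s) of size 1 → block sizes [3, 1, 1]

Assembling the blocks gives a Jordan form
J =
  [-2,  1,  0,  0,  0]
  [ 0, -2,  1,  0,  0]
  [ 0,  0, -2,  0,  0]
  [ 0,  0,  0, -2,  0]
  [ 0,  0,  0,  0, -2]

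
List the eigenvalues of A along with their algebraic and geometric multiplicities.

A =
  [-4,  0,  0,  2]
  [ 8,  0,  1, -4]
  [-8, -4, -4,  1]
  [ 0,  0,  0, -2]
λ = -4: alg = 1, geom = 1; λ = -2: alg = 3, geom = 1

Step 1 — factor the characteristic polynomial to read off the algebraic multiplicities:
  χ_A(x) = (x + 2)^3*(x + 4)

Step 2 — compute geometric multiplicities via the rank-nullity identity g(λ) = n − rank(A − λI):
  rank(A − (-4)·I) = 3, so dim ker(A − (-4)·I) = n − 3 = 1
  rank(A − (-2)·I) = 3, so dim ker(A − (-2)·I) = n − 3 = 1

Summary:
  λ = -4: algebraic multiplicity = 1, geometric multiplicity = 1
  λ = -2: algebraic multiplicity = 3, geometric multiplicity = 1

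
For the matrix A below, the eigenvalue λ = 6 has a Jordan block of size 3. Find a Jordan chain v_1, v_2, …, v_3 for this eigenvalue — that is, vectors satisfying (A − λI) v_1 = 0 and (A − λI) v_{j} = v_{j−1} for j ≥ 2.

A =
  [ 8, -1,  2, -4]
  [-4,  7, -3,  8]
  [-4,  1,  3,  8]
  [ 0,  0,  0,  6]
A Jordan chain for λ = 6 of length 3:
v_1 = (-1, 2, 2, 0)ᵀ
v_2 = (-1, 1, 1, 0)ᵀ
v_3 = (0, 1, 0, 0)ᵀ

Let N = A − (6)·I. We want v_3 with N^3 v_3 = 0 but N^2 v_3 ≠ 0; then v_{j-1} := N · v_j for j = 3, …, 2.

Pick v_3 = (0, 1, 0, 0)ᵀ.
Then v_2 = N · v_3 = (-1, 1, 1, 0)ᵀ.
Then v_1 = N · v_2 = (-1, 2, 2, 0)ᵀ.

Sanity check: (A − (6)·I) v_1 = (0, 0, 0, 0)ᵀ = 0. ✓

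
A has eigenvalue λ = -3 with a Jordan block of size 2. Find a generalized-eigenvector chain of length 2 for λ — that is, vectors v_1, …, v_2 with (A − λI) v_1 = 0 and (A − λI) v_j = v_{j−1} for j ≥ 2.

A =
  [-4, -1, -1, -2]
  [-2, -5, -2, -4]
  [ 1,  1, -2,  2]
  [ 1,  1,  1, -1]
A Jordan chain for λ = -3 of length 2:
v_1 = (-1, -2, 1, 1)ᵀ
v_2 = (1, 0, 0, 0)ᵀ

Let N = A − (-3)·I. We want v_2 with N^2 v_2 = 0 but N^1 v_2 ≠ 0; then v_{j-1} := N · v_j for j = 2, …, 2.

Pick v_2 = (1, 0, 0, 0)ᵀ.
Then v_1 = N · v_2 = (-1, -2, 1, 1)ᵀ.

Sanity check: (A − (-3)·I) v_1 = (0, 0, 0, 0)ᵀ = 0. ✓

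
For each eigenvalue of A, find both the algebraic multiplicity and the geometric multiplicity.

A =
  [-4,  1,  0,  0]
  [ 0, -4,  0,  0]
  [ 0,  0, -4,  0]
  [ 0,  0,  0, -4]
λ = -4: alg = 4, geom = 3

Step 1 — factor the characteristic polynomial to read off the algebraic multiplicities:
  χ_A(x) = (x + 4)^4

Step 2 — compute geometric multiplicities via the rank-nullity identity g(λ) = n − rank(A − λI):
  rank(A − (-4)·I) = 1, so dim ker(A − (-4)·I) = n − 1 = 3

Summary:
  λ = -4: algebraic multiplicity = 4, geometric multiplicity = 3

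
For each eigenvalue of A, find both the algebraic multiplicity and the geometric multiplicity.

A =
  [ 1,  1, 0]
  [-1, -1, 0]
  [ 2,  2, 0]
λ = 0: alg = 3, geom = 2

Step 1 — factor the characteristic polynomial to read off the algebraic multiplicities:
  χ_A(x) = x^3

Step 2 — compute geometric multiplicities via the rank-nullity identity g(λ) = n − rank(A − λI):
  rank(A − (0)·I) = 1, so dim ker(A − (0)·I) = n − 1 = 2

Summary:
  λ = 0: algebraic multiplicity = 3, geometric multiplicity = 2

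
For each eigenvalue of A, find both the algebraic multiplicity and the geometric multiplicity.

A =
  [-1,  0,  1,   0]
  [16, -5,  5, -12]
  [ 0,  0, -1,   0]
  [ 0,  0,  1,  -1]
λ = -5: alg = 1, geom = 1; λ = -1: alg = 3, geom = 2

Step 1 — factor the characteristic polynomial to read off the algebraic multiplicities:
  χ_A(x) = (x + 1)^3*(x + 5)

Step 2 — compute geometric multiplicities via the rank-nullity identity g(λ) = n − rank(A − λI):
  rank(A − (-5)·I) = 3, so dim ker(A − (-5)·I) = n − 3 = 1
  rank(A − (-1)·I) = 2, so dim ker(A − (-1)·I) = n − 2 = 2

Summary:
  λ = -5: algebraic multiplicity = 1, geometric multiplicity = 1
  λ = -1: algebraic multiplicity = 3, geometric multiplicity = 2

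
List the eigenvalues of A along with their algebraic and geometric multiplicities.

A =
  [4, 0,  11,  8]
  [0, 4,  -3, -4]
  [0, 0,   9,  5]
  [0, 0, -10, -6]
λ = -1: alg = 1, geom = 1; λ = 4: alg = 3, geom = 2

Step 1 — factor the characteristic polynomial to read off the algebraic multiplicities:
  χ_A(x) = (x - 4)^3*(x + 1)

Step 2 — compute geometric multiplicities via the rank-nullity identity g(λ) = n − rank(A − λI):
  rank(A − (-1)·I) = 3, so dim ker(A − (-1)·I) = n − 3 = 1
  rank(A − (4)·I) = 2, so dim ker(A − (4)·I) = n − 2 = 2

Summary:
  λ = -1: algebraic multiplicity = 1, geometric multiplicity = 1
  λ = 4: algebraic multiplicity = 3, geometric multiplicity = 2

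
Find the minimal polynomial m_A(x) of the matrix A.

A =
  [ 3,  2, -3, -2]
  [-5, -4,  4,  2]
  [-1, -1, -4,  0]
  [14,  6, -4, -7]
x^3 + 9*x^2 + 27*x + 27

The characteristic polynomial is χ_A(x) = (x + 3)^4, so the eigenvalues are known. The minimal polynomial is
  m_A(x) = Π_λ (x − λ)^{k_λ}
where k_λ is the size of the *largest* Jordan block for λ (equivalently, the smallest k with (A − λI)^k v = 0 for every generalised eigenvector v of λ).

  λ = -3: largest Jordan block has size 3, contributing (x + 3)^3

So m_A(x) = (x + 3)^3 = x^3 + 9*x^2 + 27*x + 27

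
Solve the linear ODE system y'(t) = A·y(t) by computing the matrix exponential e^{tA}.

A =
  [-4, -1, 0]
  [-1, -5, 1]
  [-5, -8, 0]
e^{tA} =
  [t^2*exp(-3*t) - t*exp(-3*t) + exp(-3*t), 3*t^2*exp(-3*t)/2 - t*exp(-3*t), -t^2*exp(-3*t)/2]
  [-t^2*exp(-3*t) - t*exp(-3*t), -3*t^2*exp(-3*t)/2 - 2*t*exp(-3*t) + exp(-3*t), t^2*exp(-3*t)/2 + t*exp(-3*t)]
  [-t^2*exp(-3*t) - 5*t*exp(-3*t), -3*t^2*exp(-3*t)/2 - 8*t*exp(-3*t), t^2*exp(-3*t)/2 + 3*t*exp(-3*t) + exp(-3*t)]

Strategy: write A = P · J · P⁻¹ where J is a Jordan canonical form, so e^{tA} = P · e^{tJ} · P⁻¹, and e^{tJ} can be computed block-by-block.

A has Jordan form
J =
  [-3,  1,  0]
  [ 0, -3,  1]
  [ 0,  0, -3]
(up to reordering of blocks).

Per-block formulas:
  For a 3×3 Jordan block J_3(-3): exp(t · J_3(-3)) = e^(-3t)·(I + t·N + (t^2/2)·N^2), where N is the 3×3 nilpotent shift.

After assembling e^{tJ} and conjugating by P, we get:

e^{tA} =
  [t^2*exp(-3*t) - t*exp(-3*t) + exp(-3*t), 3*t^2*exp(-3*t)/2 - t*exp(-3*t), -t^2*exp(-3*t)/2]
  [-t^2*exp(-3*t) - t*exp(-3*t), -3*t^2*exp(-3*t)/2 - 2*t*exp(-3*t) + exp(-3*t), t^2*exp(-3*t)/2 + t*exp(-3*t)]
  [-t^2*exp(-3*t) - 5*t*exp(-3*t), -3*t^2*exp(-3*t)/2 - 8*t*exp(-3*t), t^2*exp(-3*t)/2 + 3*t*exp(-3*t) + exp(-3*t)]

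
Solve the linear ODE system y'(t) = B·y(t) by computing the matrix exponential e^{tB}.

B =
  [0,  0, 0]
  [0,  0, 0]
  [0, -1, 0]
e^{tB} =
  [1, 0, 0]
  [0, 1, 0]
  [0, -t, 1]

Strategy: write B = P · J · P⁻¹ where J is a Jordan canonical form, so e^{tB} = P · e^{tJ} · P⁻¹, and e^{tJ} can be computed block-by-block.

B has Jordan form
J =
  [0, 1, 0]
  [0, 0, 0]
  [0, 0, 0]
(up to reordering of blocks).

Per-block formulas:
  For a 2×2 Jordan block J_2(0): exp(t · J_2(0)) = e^(0t)·(I + t·N), where N is the 2×2 nilpotent shift.
  For a 1×1 block at λ = 0: exp(t · [0]) = [e^(0t)].

After assembling e^{tJ} and conjugating by P, we get:

e^{tB} =
  [1, 0, 0]
  [0, 1, 0]
  [0, -t, 1]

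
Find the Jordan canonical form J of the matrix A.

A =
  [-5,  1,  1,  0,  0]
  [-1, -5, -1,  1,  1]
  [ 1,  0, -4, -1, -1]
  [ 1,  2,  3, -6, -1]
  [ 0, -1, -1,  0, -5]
J_2(-5) ⊕ J_2(-5) ⊕ J_1(-5)

The characteristic polynomial is
  det(x·I − A) = x^5 + 25*x^4 + 250*x^3 + 1250*x^2 + 3125*x + 3125 = (x + 5)^5

Eigenvalues and multiplicities (the geometric multiplicity of λ is n − rank(A − λI), which equals the number of Jordan blocks for λ):
  λ = -5: algebraic multiplicity = 5, geometric multiplicity = 3

Determining the block sizes for each eigenvalue:
  λ = -5: with am = 5 and gm = 3, the partition is not yet determined (e.g. several partitions of 5 into 3 parts exist). Let N = A − (-5)·I. Computing rank(N^1) = 2, rank(N^2) = 0; the number of blocks of size ≥ j is rank(N^{j−1}) − rank(N^j), giving [3, 2]. So we have 2 block(s) of size 2, 1 block(s) of size 1 → block sizes [2, 2, 1]

Assembling the blocks gives a Jordan form
J =
  [-5,  1,  0,  0,  0]
  [ 0, -5,  0,  0,  0]
  [ 0,  0, -5,  1,  0]
  [ 0,  0,  0, -5,  0]
  [ 0,  0,  0,  0, -5]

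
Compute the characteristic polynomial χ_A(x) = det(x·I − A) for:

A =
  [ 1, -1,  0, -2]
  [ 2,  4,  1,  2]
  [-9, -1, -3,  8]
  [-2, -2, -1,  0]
x^4 - 2*x^3

Expanding det(x·I − A) (e.g. by cofactor expansion or by noting that A is similar to its Jordan form J, which has the same characteristic polynomial as A) gives
  χ_A(x) = x^4 - 2*x^3
which factors as x^3*(x - 2). The eigenvalues (with algebraic multiplicities) are λ = 0 with multiplicity 3, λ = 2 with multiplicity 1.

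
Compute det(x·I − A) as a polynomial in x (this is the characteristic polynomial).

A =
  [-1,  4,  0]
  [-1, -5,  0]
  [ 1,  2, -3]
x^3 + 9*x^2 + 27*x + 27

Expanding det(x·I − A) (e.g. by cofactor expansion or by noting that A is similar to its Jordan form J, which has the same characteristic polynomial as A) gives
  χ_A(x) = x^3 + 9*x^2 + 27*x + 27
which factors as (x + 3)^3. The eigenvalues (with algebraic multiplicities) are λ = -3 with multiplicity 3.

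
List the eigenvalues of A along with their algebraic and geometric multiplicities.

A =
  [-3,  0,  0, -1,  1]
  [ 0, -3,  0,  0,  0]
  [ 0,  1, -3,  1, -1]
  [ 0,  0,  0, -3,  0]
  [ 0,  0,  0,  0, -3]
λ = -3: alg = 5, geom = 3

Step 1 — factor the characteristic polynomial to read off the algebraic multiplicities:
  χ_A(x) = (x + 3)^5

Step 2 — compute geometric multiplicities via the rank-nullity identity g(λ) = n − rank(A − λI):
  rank(A − (-3)·I) = 2, so dim ker(A − (-3)·I) = n − 2 = 3

Summary:
  λ = -3: algebraic multiplicity = 5, geometric multiplicity = 3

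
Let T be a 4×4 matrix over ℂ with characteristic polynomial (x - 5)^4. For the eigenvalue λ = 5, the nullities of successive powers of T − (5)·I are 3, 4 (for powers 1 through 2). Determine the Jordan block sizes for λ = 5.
Block sizes for λ = 5: [2, 1, 1]

From the dimensions of kernels of powers, the number of Jordan blocks of size at least j is d_j − d_{j−1} where d_j = dim ker(N^j) (with d_0 = 0). Computing the differences gives [3, 1].
The number of blocks of size exactly k is (#blocks of size ≥ k) − (#blocks of size ≥ k + 1), so the partition is: 2 block(s) of size 1, 1 block(s) of size 2.
In nonincreasing order the block sizes are [2, 1, 1].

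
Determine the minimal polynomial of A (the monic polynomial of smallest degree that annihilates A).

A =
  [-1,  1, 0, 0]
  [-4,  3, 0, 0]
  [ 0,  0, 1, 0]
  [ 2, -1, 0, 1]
x^2 - 2*x + 1

The characteristic polynomial is χ_A(x) = (x - 1)^4, so the eigenvalues are known. The minimal polynomial is
  m_A(x) = Π_λ (x − λ)^{k_λ}
where k_λ is the size of the *largest* Jordan block for λ (equivalently, the smallest k with (A − λI)^k v = 0 for every generalised eigenvector v of λ).

  λ = 1: largest Jordan block has size 2, contributing (x − 1)^2

So m_A(x) = (x - 1)^2 = x^2 - 2*x + 1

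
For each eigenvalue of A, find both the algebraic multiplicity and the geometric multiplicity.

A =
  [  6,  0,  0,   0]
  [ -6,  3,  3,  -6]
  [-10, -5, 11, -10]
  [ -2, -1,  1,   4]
λ = 6: alg = 4, geom = 3

Step 1 — factor the characteristic polynomial to read off the algebraic multiplicities:
  χ_A(x) = (x - 6)^4

Step 2 — compute geometric multiplicities via the rank-nullity identity g(λ) = n − rank(A − λI):
  rank(A − (6)·I) = 1, so dim ker(A − (6)·I) = n − 1 = 3

Summary:
  λ = 6: algebraic multiplicity = 4, geometric multiplicity = 3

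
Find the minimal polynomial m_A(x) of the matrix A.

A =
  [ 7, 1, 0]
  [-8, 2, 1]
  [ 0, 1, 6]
x^3 - 15*x^2 + 75*x - 125

The characteristic polynomial is χ_A(x) = (x - 5)^3, so the eigenvalues are known. The minimal polynomial is
  m_A(x) = Π_λ (x − λ)^{k_λ}
where k_λ is the size of the *largest* Jordan block for λ (equivalently, the smallest k with (A − λI)^k v = 0 for every generalised eigenvector v of λ).

  λ = 5: largest Jordan block has size 3, contributing (x − 5)^3

So m_A(x) = (x - 5)^3 = x^3 - 15*x^2 + 75*x - 125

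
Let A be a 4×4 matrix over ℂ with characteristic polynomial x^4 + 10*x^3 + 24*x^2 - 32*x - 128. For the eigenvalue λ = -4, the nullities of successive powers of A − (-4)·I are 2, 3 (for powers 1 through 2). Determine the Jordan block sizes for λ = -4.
Block sizes for λ = -4: [2, 1]

From the dimensions of kernels of powers, the number of Jordan blocks of size at least j is d_j − d_{j−1} where d_j = dim ker(N^j) (with d_0 = 0). Computing the differences gives [2, 1].
The number of blocks of size exactly k is (#blocks of size ≥ k) − (#blocks of size ≥ k + 1), so the partition is: 1 block(s) of size 1, 1 block(s) of size 2.
In nonincreasing order the block sizes are [2, 1].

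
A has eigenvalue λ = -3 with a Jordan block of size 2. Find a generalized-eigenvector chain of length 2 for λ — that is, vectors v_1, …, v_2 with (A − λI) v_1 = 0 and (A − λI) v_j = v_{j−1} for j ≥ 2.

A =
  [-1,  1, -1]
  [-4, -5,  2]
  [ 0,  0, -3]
A Jordan chain for λ = -3 of length 2:
v_1 = (2, -4, 0)ᵀ
v_2 = (1, 0, 0)ᵀ

Let N = A − (-3)·I. We want v_2 with N^2 v_2 = 0 but N^1 v_2 ≠ 0; then v_{j-1} := N · v_j for j = 2, …, 2.

Pick v_2 = (1, 0, 0)ᵀ.
Then v_1 = N · v_2 = (2, -4, 0)ᵀ.

Sanity check: (A − (-3)·I) v_1 = (0, 0, 0)ᵀ = 0. ✓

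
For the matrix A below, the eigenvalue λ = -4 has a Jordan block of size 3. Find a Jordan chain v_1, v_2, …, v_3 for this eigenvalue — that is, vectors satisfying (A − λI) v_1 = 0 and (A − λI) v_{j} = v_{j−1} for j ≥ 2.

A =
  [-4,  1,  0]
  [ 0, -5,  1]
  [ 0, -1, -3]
A Jordan chain for λ = -4 of length 3:
v_1 = (-1, 0, 0)ᵀ
v_2 = (1, -1, -1)ᵀ
v_3 = (0, 1, 0)ᵀ

Let N = A − (-4)·I. We want v_3 with N^3 v_3 = 0 but N^2 v_3 ≠ 0; then v_{j-1} := N · v_j for j = 3, …, 2.

Pick v_3 = (0, 1, 0)ᵀ.
Then v_2 = N · v_3 = (1, -1, -1)ᵀ.
Then v_1 = N · v_2 = (-1, 0, 0)ᵀ.

Sanity check: (A − (-4)·I) v_1 = (0, 0, 0)ᵀ = 0. ✓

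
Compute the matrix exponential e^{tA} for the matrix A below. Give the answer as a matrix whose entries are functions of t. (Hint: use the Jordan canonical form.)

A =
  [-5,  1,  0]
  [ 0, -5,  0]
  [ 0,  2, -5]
e^{tA} =
  [exp(-5*t), t*exp(-5*t), 0]
  [0, exp(-5*t), 0]
  [0, 2*t*exp(-5*t), exp(-5*t)]

Strategy: write A = P · J · P⁻¹ where J is a Jordan canonical form, so e^{tA} = P · e^{tJ} · P⁻¹, and e^{tJ} can be computed block-by-block.

A has Jordan form
J =
  [-5,  1,  0]
  [ 0, -5,  0]
  [ 0,  0, -5]
(up to reordering of blocks).

Per-block formulas:
  For a 2×2 Jordan block J_2(-5): exp(t · J_2(-5)) = e^(-5t)·(I + t·N), where N is the 2×2 nilpotent shift.
  For a 1×1 block at λ = -5: exp(t · [-5]) = [e^(-5t)].

After assembling e^{tJ} and conjugating by P, we get:

e^{tA} =
  [exp(-5*t), t*exp(-5*t), 0]
  [0, exp(-5*t), 0]
  [0, 2*t*exp(-5*t), exp(-5*t)]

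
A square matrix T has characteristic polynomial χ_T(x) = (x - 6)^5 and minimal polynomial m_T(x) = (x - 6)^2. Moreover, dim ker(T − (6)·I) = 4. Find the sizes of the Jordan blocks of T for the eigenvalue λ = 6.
Block sizes for λ = 6: [2, 1, 1, 1]

Step 1 — from the characteristic polynomial, algebraic multiplicity of λ = 6 is 5. From dim ker(T − (6)·I) = 4, there are exactly 4 Jordan blocks for λ = 6.
Step 2 — from the minimal polynomial, the factor (x − 6)^2 tells us the largest block for λ = 6 has size 2.
Step 3 — with total size 5, 4 blocks, and largest block 2, the block sizes (in nonincreasing order) are [2, 1, 1, 1].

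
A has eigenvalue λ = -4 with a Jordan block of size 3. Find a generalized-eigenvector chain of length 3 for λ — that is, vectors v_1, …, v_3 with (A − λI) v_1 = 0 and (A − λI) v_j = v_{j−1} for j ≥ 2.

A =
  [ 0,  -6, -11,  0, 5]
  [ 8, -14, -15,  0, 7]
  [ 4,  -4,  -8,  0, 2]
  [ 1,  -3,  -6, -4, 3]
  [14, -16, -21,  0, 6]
A Jordan chain for λ = -4 of length 3:
v_1 = (-6, -10, -4, -2, -16)ᵀ
v_2 = (4, 8, 4, 1, 14)ᵀ
v_3 = (1, 0, 0, 0, 0)ᵀ

Let N = A − (-4)·I. We want v_3 with N^3 v_3 = 0 but N^2 v_3 ≠ 0; then v_{j-1} := N · v_j for j = 3, …, 2.

Pick v_3 = (1, 0, 0, 0, 0)ᵀ.
Then v_2 = N · v_3 = (4, 8, 4, 1, 14)ᵀ.
Then v_1 = N · v_2 = (-6, -10, -4, -2, -16)ᵀ.

Sanity check: (A − (-4)·I) v_1 = (0, 0, 0, 0, 0)ᵀ = 0. ✓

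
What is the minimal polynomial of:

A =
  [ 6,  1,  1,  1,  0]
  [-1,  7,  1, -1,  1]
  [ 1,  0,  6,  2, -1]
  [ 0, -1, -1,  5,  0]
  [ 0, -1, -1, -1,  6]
x^2 - 12*x + 36

The characteristic polynomial is χ_A(x) = (x - 6)^5, so the eigenvalues are known. The minimal polynomial is
  m_A(x) = Π_λ (x − λ)^{k_λ}
where k_λ is the size of the *largest* Jordan block for λ (equivalently, the smallest k with (A − λI)^k v = 0 for every generalised eigenvector v of λ).

  λ = 6: largest Jordan block has size 2, contributing (x − 6)^2

So m_A(x) = (x - 6)^2 = x^2 - 12*x + 36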